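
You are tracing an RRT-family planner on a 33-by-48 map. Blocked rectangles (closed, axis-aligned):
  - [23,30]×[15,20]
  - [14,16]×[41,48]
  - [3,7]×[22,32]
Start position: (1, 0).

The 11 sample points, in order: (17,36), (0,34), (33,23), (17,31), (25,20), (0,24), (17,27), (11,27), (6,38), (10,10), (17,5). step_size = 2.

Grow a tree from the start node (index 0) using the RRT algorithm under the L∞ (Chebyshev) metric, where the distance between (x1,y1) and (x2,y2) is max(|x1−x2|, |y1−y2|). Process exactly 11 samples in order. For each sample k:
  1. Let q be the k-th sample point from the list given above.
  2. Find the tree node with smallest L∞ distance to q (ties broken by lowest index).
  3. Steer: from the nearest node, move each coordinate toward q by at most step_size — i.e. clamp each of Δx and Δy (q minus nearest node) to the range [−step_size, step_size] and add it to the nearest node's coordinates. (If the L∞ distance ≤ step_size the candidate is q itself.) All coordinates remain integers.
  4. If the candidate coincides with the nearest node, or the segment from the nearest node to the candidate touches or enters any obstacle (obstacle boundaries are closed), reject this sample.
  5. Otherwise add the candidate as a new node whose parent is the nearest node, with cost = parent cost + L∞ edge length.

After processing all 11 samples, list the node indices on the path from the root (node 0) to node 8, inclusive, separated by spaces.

1. q=(17,36) nearest=0 d=36 new=(3,2) → add node 1 parent=0 cost=2
2. q=(0,34) nearest=1 d=32 new=(1,4) → add node 2 parent=1 cost=4
3. q=(33,23) nearest=1 d=30 new=(5,4) → add node 3 parent=1 cost=4
4. q=(17,31) nearest=2 d=27 new=(3,6) → add node 4 parent=2 cost=6
5. q=(25,20) nearest=3 d=20 new=(7,6) → add node 5 parent=3 cost=6
6. q=(0,24) nearest=4 d=18 new=(1,8) → add node 6 parent=4 cost=8
7. q=(17,27) nearest=6 d=19 new=(3,10) → add node 7 parent=6 cost=10
8. q=(11,27) nearest=7 d=17 new=(5,12) → add node 8 parent=7 cost=12
9. q=(6,38) nearest=8 d=26 new=(6,14) → add node 9 parent=8 cost=14
10. q=(10,10) nearest=5 d=4 new=(9,8) → add node 10 parent=5 cost=8
11. q=(17,5) nearest=10 d=8 new=(11,6) → add node 11 parent=10 cost=10

Path: 0 1 2 4 6 7 8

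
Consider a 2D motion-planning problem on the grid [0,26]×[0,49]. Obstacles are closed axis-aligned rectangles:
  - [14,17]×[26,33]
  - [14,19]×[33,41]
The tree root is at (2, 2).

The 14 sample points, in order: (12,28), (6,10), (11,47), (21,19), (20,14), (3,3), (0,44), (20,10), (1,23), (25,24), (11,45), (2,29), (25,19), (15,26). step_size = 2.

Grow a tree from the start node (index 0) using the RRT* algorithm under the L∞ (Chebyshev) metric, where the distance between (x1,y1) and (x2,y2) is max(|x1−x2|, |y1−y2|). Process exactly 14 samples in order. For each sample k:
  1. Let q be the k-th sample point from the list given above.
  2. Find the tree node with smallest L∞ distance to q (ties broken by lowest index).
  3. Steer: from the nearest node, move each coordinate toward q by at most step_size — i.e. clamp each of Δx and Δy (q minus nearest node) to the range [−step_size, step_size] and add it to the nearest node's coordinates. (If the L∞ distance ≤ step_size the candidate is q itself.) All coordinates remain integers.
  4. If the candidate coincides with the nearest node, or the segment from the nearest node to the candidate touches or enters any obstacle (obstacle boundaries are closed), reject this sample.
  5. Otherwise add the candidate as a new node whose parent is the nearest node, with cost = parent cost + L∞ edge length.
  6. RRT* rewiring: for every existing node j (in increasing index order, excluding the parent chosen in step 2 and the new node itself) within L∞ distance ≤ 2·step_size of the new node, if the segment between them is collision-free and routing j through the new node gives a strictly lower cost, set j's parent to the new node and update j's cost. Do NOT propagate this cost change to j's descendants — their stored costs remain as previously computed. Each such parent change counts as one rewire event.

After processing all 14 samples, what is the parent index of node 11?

1. q=(12,28) nearest=0 d=26 new=(4,4) → add node 1 parent=0 cost=2
2. q=(6,10) nearest=1 d=6 new=(6,6) → add node 2 parent=1 cost=4
3. q=(11,47) nearest=2 d=41 new=(8,8) → add node 3 parent=2 cost=6
4. q=(21,19) nearest=3 d=13 new=(10,10) → add node 4 parent=3 cost=8
5. q=(20,14) nearest=4 d=10 new=(12,12) → add node 5 parent=4 cost=10
6. q=(3,3) nearest=0 d=1 new=(3,3) → add node 6 parent=0 cost=1
7. q=(0,44) nearest=5 d=32 new=(10,14) → add node 7 parent=5 cost=12
8. q=(20,10) nearest=5 d=8 new=(14,10) → add node 8 parent=5 cost=12
9. q=(1,23) nearest=7 d=9 new=(8,16) → add node 9 parent=7 cost=14
10. q=(25,24) nearest=5 d=13 new=(14,14) → add node 10 parent=5 cost=12
11. q=(11,45) nearest=9 d=29 new=(10,18) → add node 11 parent=9 cost=16
12. q=(2,29) nearest=11 d=11 new=(8,20) → add node 12 parent=11 cost=18
13. q=(25,19) nearest=8 d=11 new=(16,12) → add node 13 parent=8 cost=14
14. q=(15,26) nearest=12 d=7 new=(10,22) → add node 14 parent=12 cost=20

Parent of node 11: 9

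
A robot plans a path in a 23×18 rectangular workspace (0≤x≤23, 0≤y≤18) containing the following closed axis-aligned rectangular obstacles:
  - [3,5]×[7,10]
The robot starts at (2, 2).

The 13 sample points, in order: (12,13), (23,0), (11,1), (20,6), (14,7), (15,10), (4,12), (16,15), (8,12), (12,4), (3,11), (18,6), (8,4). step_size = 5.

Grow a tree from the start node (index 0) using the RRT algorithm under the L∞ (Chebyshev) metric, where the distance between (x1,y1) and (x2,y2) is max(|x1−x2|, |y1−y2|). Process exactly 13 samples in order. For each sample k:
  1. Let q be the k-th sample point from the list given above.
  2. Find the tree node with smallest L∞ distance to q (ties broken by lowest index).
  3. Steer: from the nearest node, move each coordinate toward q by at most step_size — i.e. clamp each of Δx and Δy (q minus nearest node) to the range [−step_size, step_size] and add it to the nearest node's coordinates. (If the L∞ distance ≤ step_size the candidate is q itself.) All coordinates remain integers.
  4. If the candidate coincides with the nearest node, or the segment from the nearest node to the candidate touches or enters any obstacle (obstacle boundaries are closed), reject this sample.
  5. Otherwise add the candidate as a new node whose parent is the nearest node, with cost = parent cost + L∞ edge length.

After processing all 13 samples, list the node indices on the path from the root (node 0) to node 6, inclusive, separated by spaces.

Path: 0 1 2 4 5 6

1. q=(12,13) nearest=0 d=11 new=(7,7) → add node 1 parent=0 cost=5
2. q=(23,0) nearest=1 d=16 new=(12,2) → add node 2 parent=1 cost=10
3. q=(11,1) nearest=2 d=1 new=(11,1) → add node 3 parent=2 cost=11
4. q=(20,6) nearest=2 d=8 new=(17,6) → add node 4 parent=2 cost=15
5. q=(14,7) nearest=4 d=3 new=(14,7) → add node 5 parent=4 cost=18
6. q=(15,10) nearest=5 d=3 new=(15,10) → add node 6 parent=5 cost=21
7. q=(4,12) nearest=1 d=5 new=(4,12) → add node 7 parent=1 cost=10
8. q=(16,15) nearest=6 d=5 new=(16,15) → add node 8 parent=6 cost=26
9. q=(8,12) nearest=7 d=4 new=(8,12) → add node 9 parent=7 cost=14
10. q=(12,4) nearest=2 d=2 new=(12,4) → add node 10 parent=2 cost=12
11. q=(3,11) nearest=7 d=1 new=(3,11) → add node 11 parent=7 cost=11
12. q=(18,6) nearest=4 d=1 new=(18,6) → add node 12 parent=4 cost=16
13. q=(8,4) nearest=1 d=3 new=(8,4) → add node 13 parent=1 cost=8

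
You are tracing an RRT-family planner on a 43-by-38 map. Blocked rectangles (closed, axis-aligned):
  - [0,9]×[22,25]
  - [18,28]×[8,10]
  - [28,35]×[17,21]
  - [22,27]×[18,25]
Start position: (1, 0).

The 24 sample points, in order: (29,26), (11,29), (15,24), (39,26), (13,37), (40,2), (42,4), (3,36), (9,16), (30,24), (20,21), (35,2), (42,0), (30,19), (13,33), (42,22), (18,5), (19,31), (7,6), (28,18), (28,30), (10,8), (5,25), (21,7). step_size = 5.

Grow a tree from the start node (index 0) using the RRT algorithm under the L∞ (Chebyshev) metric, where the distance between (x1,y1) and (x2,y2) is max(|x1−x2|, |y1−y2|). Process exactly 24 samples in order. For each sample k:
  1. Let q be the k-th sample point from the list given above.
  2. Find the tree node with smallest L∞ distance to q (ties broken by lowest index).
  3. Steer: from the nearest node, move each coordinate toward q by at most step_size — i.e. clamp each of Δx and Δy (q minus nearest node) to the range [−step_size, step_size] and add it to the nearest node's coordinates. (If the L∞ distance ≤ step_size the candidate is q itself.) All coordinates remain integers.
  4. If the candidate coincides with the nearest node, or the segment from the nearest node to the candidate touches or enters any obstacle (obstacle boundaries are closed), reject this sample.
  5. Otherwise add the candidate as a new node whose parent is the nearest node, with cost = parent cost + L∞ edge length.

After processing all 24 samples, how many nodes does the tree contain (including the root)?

1. q=(29,26) nearest=0 d=28 new=(6,5) → add node 1 parent=0 cost=5
2. q=(11,29) nearest=1 d=24 new=(11,10) → add node 2 parent=1 cost=10
3. q=(15,24) nearest=2 d=14 new=(15,15) → add node 3 parent=2 cost=15
4. q=(39,26) nearest=3 d=24 new=(20,20) → add node 4 parent=3 cost=20
5. q=(13,37) nearest=4 d=17 new=(15,25) → add node 5 parent=4 cost=25
6. q=(40,2) nearest=4 d=20 new=(25,15) → blocked by [22,27]×[18,25], reject
7. q=(42,4) nearest=4 d=22 new=(25,15) → blocked by [22,27]×[18,25], reject
8. q=(3,36) nearest=5 d=12 new=(10,30) → add node 6 parent=5 cost=30
9. q=(9,16) nearest=2 d=6 new=(9,15) → add node 7 parent=2 cost=15
10. q=(30,24) nearest=4 d=10 new=(25,24) → blocked by [22,27]×[18,25], reject
11. q=(20,21) nearest=4 d=1 new=(20,21) → add node 8 parent=4 cost=21
12. q=(35,2) nearest=4 d=18 new=(25,15) → blocked by [22,27]×[18,25], reject
13. q=(42,0) nearest=4 d=22 new=(25,15) → blocked by [22,27]×[18,25], reject
14. q=(30,19) nearest=4 d=10 new=(25,19) → blocked by [22,27]×[18,25], reject
15. q=(13,33) nearest=6 d=3 new=(13,33) → add node 9 parent=6 cost=33
16. q=(42,22) nearest=4 d=22 new=(25,22) → blocked by [22,27]×[18,25], reject
17. q=(18,5) nearest=2 d=7 new=(16,5) → add node 10 parent=2 cost=15
18. q=(19,31) nearest=5 d=6 new=(19,30) → add node 11 parent=5 cost=30
19. q=(7,6) nearest=1 d=1 new=(7,6) → add node 12 parent=1 cost=6
20. q=(28,18) nearest=4 d=8 new=(25,18) → blocked by [22,27]×[18,25], reject
21. q=(28,30) nearest=8 d=9 new=(25,26) → blocked by [22,27]×[18,25], reject
22. q=(10,8) nearest=2 d=2 new=(10,8) → add node 13 parent=2 cost=12
23. q=(5,25) nearest=6 d=5 new=(5,25) → blocked by [0,9]×[22,25], reject
24. q=(21,7) nearest=10 d=5 new=(21,7) → add node 14 parent=10 cost=20

Node count: 15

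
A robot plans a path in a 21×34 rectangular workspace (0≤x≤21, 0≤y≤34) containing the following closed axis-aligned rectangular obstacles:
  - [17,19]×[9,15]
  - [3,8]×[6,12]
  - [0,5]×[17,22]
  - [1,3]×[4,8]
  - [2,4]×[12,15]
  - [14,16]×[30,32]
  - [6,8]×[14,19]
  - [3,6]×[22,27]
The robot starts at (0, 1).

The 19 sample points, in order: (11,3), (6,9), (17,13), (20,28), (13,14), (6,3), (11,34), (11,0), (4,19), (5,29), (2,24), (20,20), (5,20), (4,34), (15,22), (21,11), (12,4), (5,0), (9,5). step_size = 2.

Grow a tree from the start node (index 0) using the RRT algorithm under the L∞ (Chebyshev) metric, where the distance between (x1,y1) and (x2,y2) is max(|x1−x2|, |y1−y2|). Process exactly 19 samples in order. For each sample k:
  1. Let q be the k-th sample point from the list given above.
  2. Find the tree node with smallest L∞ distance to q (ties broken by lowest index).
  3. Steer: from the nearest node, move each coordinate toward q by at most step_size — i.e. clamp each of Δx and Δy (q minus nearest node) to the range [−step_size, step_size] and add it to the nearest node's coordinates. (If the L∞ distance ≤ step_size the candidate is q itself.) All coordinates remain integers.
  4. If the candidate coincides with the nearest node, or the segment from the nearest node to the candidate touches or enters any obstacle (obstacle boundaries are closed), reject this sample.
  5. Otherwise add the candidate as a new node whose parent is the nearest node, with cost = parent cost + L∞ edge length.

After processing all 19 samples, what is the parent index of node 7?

Parent of node 7: 3

1. q=(11,3) nearest=0 d=11 new=(2,3) → add node 1 parent=0 cost=2
2. q=(6,9) nearest=1 d=6 new=(4,5) → blocked by [1,3]×[4,8], reject
3. q=(17,13) nearest=1 d=15 new=(4,5) → blocked by [1,3]×[4,8], reject
4. q=(20,28) nearest=1 d=25 new=(4,5) → blocked by [1,3]×[4,8], reject
5. q=(13,14) nearest=1 d=11 new=(4,5) → blocked by [1,3]×[4,8], reject
6. q=(6,3) nearest=1 d=4 new=(4,3) → add node 2 parent=1 cost=4
7. q=(11,34) nearest=1 d=31 new=(4,5) → blocked by [1,3]×[4,8], reject
8. q=(11,0) nearest=2 d=7 new=(6,1) → add node 3 parent=2 cost=6
9. q=(4,19) nearest=1 d=16 new=(4,5) → blocked by [1,3]×[4,8], reject
10. q=(5,29) nearest=1 d=26 new=(4,5) → blocked by [1,3]×[4,8], reject
11. q=(2,24) nearest=1 d=21 new=(2,5) → blocked by [1,3]×[4,8], reject
12. q=(20,20) nearest=2 d=17 new=(6,5) → add node 4 parent=2 cost=6
13. q=(5,20) nearest=4 d=15 new=(5,7) → blocked by [3,8]×[6,12], reject
14. q=(4,34) nearest=4 d=29 new=(4,7) → blocked by [3,8]×[6,12], reject
15. q=(15,22) nearest=4 d=17 new=(8,7) → blocked by [3,8]×[6,12], reject
16. q=(21,11) nearest=3 d=15 new=(8,3) → add node 5 parent=3 cost=8
17. q=(12,4) nearest=5 d=4 new=(10,4) → add node 6 parent=5 cost=10
18. q=(5,0) nearest=3 d=1 new=(5,0) → add node 7 parent=3 cost=7
19. q=(9,5) nearest=6 d=1 new=(9,5) → add node 8 parent=6 cost=11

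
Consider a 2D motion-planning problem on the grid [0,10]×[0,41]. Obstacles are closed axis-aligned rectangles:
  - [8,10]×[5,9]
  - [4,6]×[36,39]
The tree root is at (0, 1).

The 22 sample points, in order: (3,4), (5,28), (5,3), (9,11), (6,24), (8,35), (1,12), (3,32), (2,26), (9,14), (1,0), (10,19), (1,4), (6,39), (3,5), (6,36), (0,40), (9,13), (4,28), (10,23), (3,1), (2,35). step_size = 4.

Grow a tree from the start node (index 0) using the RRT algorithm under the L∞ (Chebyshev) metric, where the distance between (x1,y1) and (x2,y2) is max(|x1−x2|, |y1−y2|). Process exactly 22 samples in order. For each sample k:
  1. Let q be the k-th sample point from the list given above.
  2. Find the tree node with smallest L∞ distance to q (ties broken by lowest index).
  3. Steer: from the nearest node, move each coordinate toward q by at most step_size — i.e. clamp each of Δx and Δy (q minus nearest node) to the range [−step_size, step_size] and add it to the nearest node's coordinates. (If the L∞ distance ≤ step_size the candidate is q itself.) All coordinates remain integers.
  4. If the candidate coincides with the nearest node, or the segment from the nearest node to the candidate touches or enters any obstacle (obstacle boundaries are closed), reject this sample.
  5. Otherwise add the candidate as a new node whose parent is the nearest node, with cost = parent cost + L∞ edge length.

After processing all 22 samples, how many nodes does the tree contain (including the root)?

Node count: 22

1. q=(3,4) nearest=0 d=3 new=(3,4) → add node 1 parent=0 cost=3
2. q=(5,28) nearest=1 d=24 new=(5,8) → add node 2 parent=1 cost=7
3. q=(5,3) nearest=1 d=2 new=(5,3) → add node 3 parent=1 cost=5
4. q=(9,11) nearest=2 d=4 new=(9,11) → add node 4 parent=2 cost=11
5. q=(6,24) nearest=4 d=13 new=(6,15) → add node 5 parent=4 cost=15
6. q=(8,35) nearest=5 d=20 new=(8,19) → add node 6 parent=5 cost=19
7. q=(1,12) nearest=2 d=4 new=(1,12) → add node 7 parent=2 cost=11
8. q=(3,32) nearest=6 d=13 new=(4,23) → add node 8 parent=6 cost=23
9. q=(2,26) nearest=8 d=3 new=(2,26) → add node 9 parent=8 cost=26
10. q=(9,14) nearest=4 d=3 new=(9,14) → add node 10 parent=4 cost=14
11. q=(1,0) nearest=0 d=1 new=(1,0) → add node 11 parent=0 cost=1
12. q=(10,19) nearest=6 d=2 new=(10,19) → add node 12 parent=6 cost=21
13. q=(1,4) nearest=1 d=2 new=(1,4) → add node 13 parent=1 cost=5
14. q=(6,39) nearest=9 d=13 new=(6,30) → add node 14 parent=9 cost=30
15. q=(3,5) nearest=1 d=1 new=(3,5) → add node 15 parent=1 cost=4
16. q=(6,36) nearest=14 d=6 new=(6,34) → add node 16 parent=14 cost=34
17. q=(0,40) nearest=16 d=6 new=(2,38) → blocked by [4,6]×[36,39], reject
18. q=(9,13) nearest=10 d=1 new=(9,13) → add node 17 parent=10 cost=15
19. q=(4,28) nearest=9 d=2 new=(4,28) → add node 18 parent=9 cost=28
20. q=(10,23) nearest=6 d=4 new=(10,23) → add node 19 parent=6 cost=23
21. q=(3,1) nearest=3 d=2 new=(3,1) → add node 20 parent=3 cost=7
22. q=(2,35) nearest=16 d=4 new=(2,35) → add node 21 parent=16 cost=38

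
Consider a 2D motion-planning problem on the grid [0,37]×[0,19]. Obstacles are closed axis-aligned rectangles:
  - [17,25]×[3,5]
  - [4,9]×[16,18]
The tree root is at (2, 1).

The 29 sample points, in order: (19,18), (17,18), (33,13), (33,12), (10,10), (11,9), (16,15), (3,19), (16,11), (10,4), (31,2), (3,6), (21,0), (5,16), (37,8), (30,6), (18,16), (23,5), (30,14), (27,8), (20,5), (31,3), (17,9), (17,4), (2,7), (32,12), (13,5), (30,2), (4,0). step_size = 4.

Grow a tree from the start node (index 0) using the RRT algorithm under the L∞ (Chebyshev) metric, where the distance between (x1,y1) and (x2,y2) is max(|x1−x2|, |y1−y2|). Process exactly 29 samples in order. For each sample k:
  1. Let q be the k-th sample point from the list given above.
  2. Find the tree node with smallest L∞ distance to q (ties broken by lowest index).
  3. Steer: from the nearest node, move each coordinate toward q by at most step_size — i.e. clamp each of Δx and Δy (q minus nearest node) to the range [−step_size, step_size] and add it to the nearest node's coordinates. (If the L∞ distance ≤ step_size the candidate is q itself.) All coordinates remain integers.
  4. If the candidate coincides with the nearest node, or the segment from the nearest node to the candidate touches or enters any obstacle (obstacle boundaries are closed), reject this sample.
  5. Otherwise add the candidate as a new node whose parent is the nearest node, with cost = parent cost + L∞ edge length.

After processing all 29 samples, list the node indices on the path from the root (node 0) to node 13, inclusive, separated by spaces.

1. q=(19,18) nearest=0 d=17 new=(6,5) → add node 1 parent=0 cost=4
2. q=(17,18) nearest=1 d=13 new=(10,9) → add node 2 parent=1 cost=8
3. q=(33,13) nearest=2 d=23 new=(14,13) → add node 3 parent=2 cost=12
4. q=(33,12) nearest=3 d=19 new=(18,12) → add node 4 parent=3 cost=16
5. q=(10,10) nearest=2 d=1 new=(10,10) → add node 5 parent=2 cost=9
6. q=(11,9) nearest=2 d=1 new=(11,9) → add node 6 parent=2 cost=9
7. q=(16,15) nearest=3 d=2 new=(16,15) → add node 7 parent=3 cost=14
8. q=(3,19) nearest=5 d=9 new=(6,14) → add node 8 parent=5 cost=13
9. q=(16,11) nearest=3 d=2 new=(16,11) → add node 9 parent=3 cost=14
10. q=(10,4) nearest=1 d=4 new=(10,4) → add node 10 parent=1 cost=8
11. q=(31,2) nearest=4 d=13 new=(22,8) → add node 11 parent=4 cost=20
12. q=(3,6) nearest=1 d=3 new=(3,6) → add node 12 parent=1 cost=7
13. q=(21,0) nearest=11 d=8 new=(21,4) → blocked by [17,25]×[3,5], reject
14. q=(5,16) nearest=8 d=2 new=(5,16) → blocked by [4,9]×[16,18], reject
15. q=(37,8) nearest=11 d=15 new=(26,8) → add node 13 parent=11 cost=24
16. q=(30,6) nearest=13 d=4 new=(30,6) → add node 14 parent=13 cost=28
17. q=(18,16) nearest=7 d=2 new=(18,16) → add node 15 parent=7 cost=16
18. q=(23,5) nearest=11 d=3 new=(23,5) → blocked by [17,25]×[3,5], reject
19. q=(30,14) nearest=13 d=6 new=(30,12) → add node 16 parent=13 cost=28
20. q=(27,8) nearest=13 d=1 new=(27,8) → add node 17 parent=13 cost=25
21. q=(20,5) nearest=11 d=3 new=(20,5) → blocked by [17,25]×[3,5], reject
22. q=(31,3) nearest=14 d=3 new=(31,3) → add node 18 parent=14 cost=31
23. q=(17,9) nearest=9 d=2 new=(17,9) → add node 19 parent=9 cost=16
24. q=(17,4) nearest=11 d=5 new=(18,4) → blocked by [17,25]×[3,5], reject
25. q=(2,7) nearest=12 d=1 new=(2,7) → add node 20 parent=12 cost=8
26. q=(32,12) nearest=16 d=2 new=(32,12) → add node 21 parent=16 cost=30
27. q=(13,5) nearest=10 d=3 new=(13,5) → add node 22 parent=10 cost=11
28. q=(30,2) nearest=18 d=1 new=(30,2) → add node 23 parent=18 cost=32
29. q=(4,0) nearest=0 d=2 new=(4,0) → add node 24 parent=0 cost=2

Path: 0 1 2 3 4 11 13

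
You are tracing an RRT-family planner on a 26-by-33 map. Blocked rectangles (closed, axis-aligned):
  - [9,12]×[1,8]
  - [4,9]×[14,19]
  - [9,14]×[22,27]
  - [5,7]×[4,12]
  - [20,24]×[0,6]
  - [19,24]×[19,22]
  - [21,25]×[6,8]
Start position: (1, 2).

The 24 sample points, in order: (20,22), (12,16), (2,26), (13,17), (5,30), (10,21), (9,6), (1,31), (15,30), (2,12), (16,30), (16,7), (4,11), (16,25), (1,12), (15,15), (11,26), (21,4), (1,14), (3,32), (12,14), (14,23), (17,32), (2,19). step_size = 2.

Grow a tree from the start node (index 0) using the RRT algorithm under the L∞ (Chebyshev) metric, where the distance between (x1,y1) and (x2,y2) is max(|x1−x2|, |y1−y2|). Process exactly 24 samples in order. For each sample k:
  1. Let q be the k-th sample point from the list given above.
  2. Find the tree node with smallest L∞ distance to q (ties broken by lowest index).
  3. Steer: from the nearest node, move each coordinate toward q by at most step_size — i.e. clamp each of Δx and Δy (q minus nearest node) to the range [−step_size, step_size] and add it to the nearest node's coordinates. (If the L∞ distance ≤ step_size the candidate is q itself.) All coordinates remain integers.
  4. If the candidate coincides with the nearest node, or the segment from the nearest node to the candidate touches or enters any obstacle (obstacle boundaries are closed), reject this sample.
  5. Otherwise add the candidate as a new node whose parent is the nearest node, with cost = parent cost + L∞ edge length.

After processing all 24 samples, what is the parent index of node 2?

Parent of node 2: 1

1. q=(20,22) nearest=0 d=20 new=(3,4) → add node 1 parent=0 cost=2
2. q=(12,16) nearest=1 d=12 new=(5,6) → blocked by [5,7]×[4,12], reject
3. q=(2,26) nearest=1 d=22 new=(2,6) → add node 2 parent=1 cost=4
4. q=(13,17) nearest=2 d=11 new=(4,8) → add node 3 parent=2 cost=6
5. q=(5,30) nearest=3 d=22 new=(5,10) → blocked by [5,7]×[4,12], reject
6. q=(10,21) nearest=3 d=13 new=(6,10) → blocked by [5,7]×[4,12], reject
7. q=(9,6) nearest=3 d=5 new=(6,6) → blocked by [5,7]×[4,12], reject
8. q=(1,31) nearest=3 d=23 new=(2,10) → add node 4 parent=3 cost=8
9. q=(15,30) nearest=4 d=20 new=(4,12) → add node 5 parent=4 cost=10
10. q=(2,12) nearest=4 d=2 new=(2,12) → add node 6 parent=4 cost=10
11. q=(16,30) nearest=5 d=18 new=(6,14) → blocked by [4,9]×[14,19], reject
12. q=(16,7) nearest=3 d=12 new=(6,7) → blocked by [5,7]×[4,12], reject
13. q=(4,11) nearest=5 d=1 new=(4,11) → add node 7 parent=5 cost=11
14. q=(16,25) nearest=5 d=13 new=(6,14) → blocked by [4,9]×[14,19], reject
15. q=(1,12) nearest=6 d=1 new=(1,12) → add node 8 parent=6 cost=11
16. q=(15,15) nearest=3 d=11 new=(6,10) → blocked by [5,7]×[4,12], reject
17. q=(11,26) nearest=5 d=14 new=(6,14) → blocked by [4,9]×[14,19], reject
18. q=(21,4) nearest=3 d=17 new=(6,6) → blocked by [5,7]×[4,12], reject
19. q=(1,14) nearest=6 d=2 new=(1,14) → add node 9 parent=6 cost=12
20. q=(3,32) nearest=9 d=18 new=(3,16) → add node 10 parent=9 cost=14
21. q=(12,14) nearest=3 d=8 new=(6,10) → blocked by [5,7]×[4,12], reject
22. q=(14,23) nearest=5 d=11 new=(6,14) → blocked by [4,9]×[14,19], reject
23. q=(17,32) nearest=10 d=16 new=(5,18) → blocked by [4,9]×[14,19], reject
24. q=(2,19) nearest=10 d=3 new=(2,18) → add node 11 parent=10 cost=16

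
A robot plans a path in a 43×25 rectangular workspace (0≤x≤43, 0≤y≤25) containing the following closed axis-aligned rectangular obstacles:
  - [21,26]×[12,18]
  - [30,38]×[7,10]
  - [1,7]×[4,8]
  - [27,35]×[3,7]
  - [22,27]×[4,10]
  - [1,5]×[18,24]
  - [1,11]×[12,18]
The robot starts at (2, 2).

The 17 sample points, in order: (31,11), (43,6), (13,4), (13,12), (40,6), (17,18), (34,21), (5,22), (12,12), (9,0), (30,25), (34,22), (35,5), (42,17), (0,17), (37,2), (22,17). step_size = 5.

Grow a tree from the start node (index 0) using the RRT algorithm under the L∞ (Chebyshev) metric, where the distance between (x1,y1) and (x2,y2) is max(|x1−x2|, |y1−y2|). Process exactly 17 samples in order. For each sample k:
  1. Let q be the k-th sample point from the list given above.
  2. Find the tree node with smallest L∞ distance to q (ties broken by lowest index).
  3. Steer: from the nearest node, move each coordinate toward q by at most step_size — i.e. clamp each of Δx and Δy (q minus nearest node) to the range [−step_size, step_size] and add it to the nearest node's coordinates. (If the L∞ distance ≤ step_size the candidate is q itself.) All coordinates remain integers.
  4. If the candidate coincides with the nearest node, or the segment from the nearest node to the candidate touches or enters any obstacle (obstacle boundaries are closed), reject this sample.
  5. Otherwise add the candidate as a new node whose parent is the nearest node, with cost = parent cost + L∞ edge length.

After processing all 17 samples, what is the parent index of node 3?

Parent of node 3: 2

1. q=(31,11) nearest=0 d=29 new=(7,7) → blocked by [1,7]×[4,8], reject
2. q=(43,6) nearest=0 d=41 new=(7,6) → blocked by [1,7]×[4,8], reject
3. q=(13,4) nearest=0 d=11 new=(7,4) → blocked by [1,7]×[4,8], reject
4. q=(13,12) nearest=0 d=11 new=(7,7) → blocked by [1,7]×[4,8], reject
5. q=(40,6) nearest=0 d=38 new=(7,6) → blocked by [1,7]×[4,8], reject
6. q=(17,18) nearest=0 d=16 new=(7,7) → blocked by [1,7]×[4,8], reject
7. q=(34,21) nearest=0 d=32 new=(7,7) → blocked by [1,7]×[4,8], reject
8. q=(5,22) nearest=0 d=20 new=(5,7) → blocked by [1,7]×[4,8], reject
9. q=(12,12) nearest=0 d=10 new=(7,7) → blocked by [1,7]×[4,8], reject
10. q=(9,0) nearest=0 d=7 new=(7,0) → add node 1 parent=0 cost=5
11. q=(30,25) nearest=1 d=25 new=(12,5) → add node 2 parent=1 cost=10
12. q=(34,22) nearest=2 d=22 new=(17,10) → add node 3 parent=2 cost=15
13. q=(35,5) nearest=3 d=18 new=(22,5) → blocked by [22,27]×[4,10], reject
14. q=(42,17) nearest=3 d=25 new=(22,15) → blocked by [21,26]×[12,18], reject
15. q=(0,17) nearest=2 d=12 new=(7,10) → add node 4 parent=2 cost=15
16. q=(37,2) nearest=3 d=20 new=(22,5) → blocked by [22,27]×[4,10], reject
17. q=(22,17) nearest=3 d=7 new=(22,15) → blocked by [21,26]×[12,18], reject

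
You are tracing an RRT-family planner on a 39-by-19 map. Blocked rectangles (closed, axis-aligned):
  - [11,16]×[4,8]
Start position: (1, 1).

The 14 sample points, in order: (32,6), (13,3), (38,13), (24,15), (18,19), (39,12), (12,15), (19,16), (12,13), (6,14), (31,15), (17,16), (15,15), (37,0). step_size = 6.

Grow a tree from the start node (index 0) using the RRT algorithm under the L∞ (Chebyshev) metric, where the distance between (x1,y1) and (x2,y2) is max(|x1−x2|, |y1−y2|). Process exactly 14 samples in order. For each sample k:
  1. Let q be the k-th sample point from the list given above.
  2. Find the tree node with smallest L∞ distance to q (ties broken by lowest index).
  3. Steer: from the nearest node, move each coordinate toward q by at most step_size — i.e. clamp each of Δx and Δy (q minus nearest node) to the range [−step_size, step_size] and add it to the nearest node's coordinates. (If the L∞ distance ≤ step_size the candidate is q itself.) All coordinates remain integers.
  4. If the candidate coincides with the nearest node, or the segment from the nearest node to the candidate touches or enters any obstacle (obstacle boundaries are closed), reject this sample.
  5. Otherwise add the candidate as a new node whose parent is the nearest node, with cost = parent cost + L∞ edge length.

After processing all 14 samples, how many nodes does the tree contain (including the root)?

Node count: 14

1. q=(32,6) nearest=0 d=31 new=(7,6) → add node 1 parent=0 cost=6
2. q=(13,3) nearest=1 d=6 new=(13,3) → blocked by [11,16]×[4,8], reject
3. q=(38,13) nearest=1 d=31 new=(13,12) → add node 2 parent=1 cost=12
4. q=(24,15) nearest=2 d=11 new=(19,15) → add node 3 parent=2 cost=18
5. q=(18,19) nearest=3 d=4 new=(18,19) → add node 4 parent=3 cost=22
6. q=(39,12) nearest=3 d=20 new=(25,12) → add node 5 parent=3 cost=24
7. q=(12,15) nearest=2 d=3 new=(12,15) → add node 6 parent=2 cost=15
8. q=(19,16) nearest=3 d=1 new=(19,16) → add node 7 parent=3 cost=19
9. q=(12,13) nearest=2 d=1 new=(12,13) → add node 8 parent=2 cost=13
10. q=(6,14) nearest=6 d=6 new=(6,14) → add node 9 parent=6 cost=21
11. q=(31,15) nearest=5 d=6 new=(31,15) → add node 10 parent=5 cost=30
12. q=(17,16) nearest=3 d=2 new=(17,16) → add node 11 parent=3 cost=20
13. q=(15,15) nearest=11 d=2 new=(15,15) → add node 12 parent=11 cost=22
14. q=(37,0) nearest=5 d=12 new=(31,6) → add node 13 parent=5 cost=30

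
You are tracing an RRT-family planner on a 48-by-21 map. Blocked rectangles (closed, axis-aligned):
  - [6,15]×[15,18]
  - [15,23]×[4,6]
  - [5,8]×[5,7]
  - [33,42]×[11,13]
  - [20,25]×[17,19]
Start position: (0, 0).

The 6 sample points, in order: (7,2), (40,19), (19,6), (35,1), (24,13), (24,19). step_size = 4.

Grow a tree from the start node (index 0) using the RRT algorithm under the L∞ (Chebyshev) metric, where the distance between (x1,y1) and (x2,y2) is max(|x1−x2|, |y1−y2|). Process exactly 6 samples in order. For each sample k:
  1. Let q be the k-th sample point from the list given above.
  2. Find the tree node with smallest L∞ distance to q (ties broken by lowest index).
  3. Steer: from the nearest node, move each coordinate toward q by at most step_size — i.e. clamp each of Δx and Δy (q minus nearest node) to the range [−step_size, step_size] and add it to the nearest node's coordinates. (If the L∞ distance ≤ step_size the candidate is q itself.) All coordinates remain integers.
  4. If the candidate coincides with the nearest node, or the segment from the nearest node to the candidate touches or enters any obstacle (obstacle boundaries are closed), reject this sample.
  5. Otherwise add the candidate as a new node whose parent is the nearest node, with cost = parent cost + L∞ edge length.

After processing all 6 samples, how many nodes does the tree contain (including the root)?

1. q=(7,2) nearest=0 d=7 new=(4,2) → add node 1 parent=0 cost=4
2. q=(40,19) nearest=1 d=36 new=(8,6) → blocked by [5,8]×[5,7], reject
3. q=(19,6) nearest=1 d=15 new=(8,6) → blocked by [5,8]×[5,7], reject
4. q=(35,1) nearest=1 d=31 new=(8,1) → add node 2 parent=1 cost=8
5. q=(24,13) nearest=2 d=16 new=(12,5) → add node 3 parent=2 cost=12
6. q=(24,19) nearest=3 d=14 new=(16,9) → add node 4 parent=3 cost=16

Node count: 5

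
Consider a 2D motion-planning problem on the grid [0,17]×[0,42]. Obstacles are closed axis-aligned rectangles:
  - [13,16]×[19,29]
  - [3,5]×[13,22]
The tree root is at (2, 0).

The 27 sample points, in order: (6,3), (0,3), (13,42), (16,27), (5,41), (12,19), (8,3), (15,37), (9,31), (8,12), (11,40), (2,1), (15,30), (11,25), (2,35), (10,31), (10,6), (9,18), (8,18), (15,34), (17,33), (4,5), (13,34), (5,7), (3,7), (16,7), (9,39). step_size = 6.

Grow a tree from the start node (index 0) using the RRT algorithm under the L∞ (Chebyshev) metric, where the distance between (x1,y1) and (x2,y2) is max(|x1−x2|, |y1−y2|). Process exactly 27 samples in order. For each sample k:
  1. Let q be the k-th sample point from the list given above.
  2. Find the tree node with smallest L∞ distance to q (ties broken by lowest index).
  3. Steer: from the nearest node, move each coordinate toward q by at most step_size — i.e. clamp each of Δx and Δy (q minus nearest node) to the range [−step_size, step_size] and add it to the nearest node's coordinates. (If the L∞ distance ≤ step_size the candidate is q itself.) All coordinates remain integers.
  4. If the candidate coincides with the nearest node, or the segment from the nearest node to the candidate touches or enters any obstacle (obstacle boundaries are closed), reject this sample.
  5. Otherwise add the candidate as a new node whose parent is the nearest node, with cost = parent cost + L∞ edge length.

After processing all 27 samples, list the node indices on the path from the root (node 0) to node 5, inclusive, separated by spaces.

Path: 0 1 3 4 5

1. q=(6,3) nearest=0 d=4 new=(6,3) → add node 1 parent=0 cost=4
2. q=(0,3) nearest=0 d=3 new=(0,3) → add node 2 parent=0 cost=3
3. q=(13,42) nearest=1 d=39 new=(12,9) → add node 3 parent=1 cost=10
4. q=(16,27) nearest=3 d=18 new=(16,15) → add node 4 parent=3 cost=16
5. q=(5,41) nearest=4 d=26 new=(10,21) → add node 5 parent=4 cost=22
6. q=(12,19) nearest=5 d=2 new=(12,19) → add node 6 parent=5 cost=24
7. q=(8,3) nearest=1 d=2 new=(8,3) → add node 7 parent=1 cost=6
8. q=(15,37) nearest=5 d=16 new=(15,27) → blocked by [13,16]×[19,29], reject
9. q=(9,31) nearest=5 d=10 new=(9,27) → add node 8 parent=5 cost=28
10. q=(8,12) nearest=3 d=4 new=(8,12) → add node 9 parent=3 cost=14
11. q=(11,40) nearest=8 d=13 new=(11,33) → add node 10 parent=8 cost=34
12. q=(2,1) nearest=0 d=1 new=(2,1) → add node 11 parent=0 cost=1
13. q=(15,30) nearest=10 d=4 new=(15,30) → add node 12 parent=10 cost=38
14. q=(11,25) nearest=8 d=2 new=(11,25) → add node 13 parent=8 cost=30
15. q=(2,35) nearest=8 d=8 new=(3,33) → add node 14 parent=8 cost=34
16. q=(10,31) nearest=10 d=2 new=(10,31) → add node 15 parent=10 cost=36
17. q=(10,6) nearest=3 d=3 new=(10,6) → add node 16 parent=3 cost=13
18. q=(9,18) nearest=5 d=3 new=(9,18) → add node 17 parent=5 cost=25
19. q=(8,18) nearest=17 d=1 new=(8,18) → add node 18 parent=17 cost=26
20. q=(15,34) nearest=10 d=4 new=(15,34) → add node 19 parent=10 cost=38
21. q=(17,33) nearest=19 d=2 new=(17,33) → add node 20 parent=19 cost=40
22. q=(4,5) nearest=1 d=2 new=(4,5) → add node 21 parent=1 cost=6
23. q=(13,34) nearest=10 d=2 new=(13,34) → add node 22 parent=10 cost=36
24. q=(5,7) nearest=21 d=2 new=(5,7) → add node 23 parent=21 cost=8
25. q=(3,7) nearest=21 d=2 new=(3,7) → add node 24 parent=21 cost=8
26. q=(16,7) nearest=3 d=4 new=(16,7) → add node 25 parent=3 cost=14
27. q=(9,39) nearest=22 d=5 new=(9,39) → add node 26 parent=22 cost=41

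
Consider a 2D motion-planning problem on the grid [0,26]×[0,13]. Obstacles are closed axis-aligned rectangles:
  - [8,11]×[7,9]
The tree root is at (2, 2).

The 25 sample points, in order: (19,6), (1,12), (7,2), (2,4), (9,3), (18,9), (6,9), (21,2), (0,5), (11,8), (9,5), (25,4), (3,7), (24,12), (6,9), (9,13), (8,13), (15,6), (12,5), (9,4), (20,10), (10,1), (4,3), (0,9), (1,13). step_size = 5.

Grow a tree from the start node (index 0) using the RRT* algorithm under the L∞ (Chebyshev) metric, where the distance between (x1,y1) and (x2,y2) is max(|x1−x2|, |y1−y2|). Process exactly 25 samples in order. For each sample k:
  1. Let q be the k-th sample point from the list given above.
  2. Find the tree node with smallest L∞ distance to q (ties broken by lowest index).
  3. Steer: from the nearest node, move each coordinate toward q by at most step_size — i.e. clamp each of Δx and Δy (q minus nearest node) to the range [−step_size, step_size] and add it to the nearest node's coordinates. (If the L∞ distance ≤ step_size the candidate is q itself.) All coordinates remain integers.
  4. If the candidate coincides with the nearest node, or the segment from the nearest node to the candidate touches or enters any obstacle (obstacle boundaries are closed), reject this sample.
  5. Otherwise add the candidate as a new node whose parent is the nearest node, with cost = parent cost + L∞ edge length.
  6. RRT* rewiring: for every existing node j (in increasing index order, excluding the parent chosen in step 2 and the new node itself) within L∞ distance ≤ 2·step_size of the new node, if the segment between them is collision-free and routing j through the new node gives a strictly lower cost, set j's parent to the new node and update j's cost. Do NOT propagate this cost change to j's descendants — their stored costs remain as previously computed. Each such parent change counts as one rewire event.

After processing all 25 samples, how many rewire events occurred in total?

Rewire events: 12

1. q=(19,6) nearest=0 d=17 new=(7,6) → add node 1 parent=0 cost=5
2. q=(1,12) nearest=1 d=6 new=(2,11) → add node 2 parent=1 cost=10
3. q=(7,2) nearest=1 d=4 new=(7,2) → add node 3 parent=1 cost=9
4. q=(2,4) nearest=0 d=2 new=(2,4) → add node 4 parent=0 cost=2; rewire 2→4 (9<10); rewire 3→4 (7<9)
5. q=(9,3) nearest=3 d=2 new=(9,3) → add node 5 parent=3 cost=9
6. q=(18,9) nearest=5 d=9 new=(14,8) → add node 6 parent=5 cost=14
7. q=(6,9) nearest=1 d=3 new=(6,9) → add node 7 parent=1 cost=8
8. q=(21,2) nearest=6 d=7 new=(19,3) → add node 8 parent=6 cost=19
9. q=(0,5) nearest=4 d=2 new=(0,5) → add node 9 parent=4 cost=4
10. q=(11,8) nearest=6 d=3 new=(11,8) → blocked by [8,11]×[7,9], reject
11. q=(9,5) nearest=1 d=2 new=(9,5) → add node 10 parent=1 cost=7; rewire 6→10 (12<14); rewire 8→10 (17<19)
12. q=(25,4) nearest=8 d=6 new=(24,4) → add node 11 parent=8 cost=22
13. q=(3,7) nearest=4 d=3 new=(3,7) → add node 12 parent=4 cost=5
14. q=(24,12) nearest=11 d=8 new=(24,9) → add node 13 parent=11 cost=27
15. q=(6,9) nearest=7 d=0 → coincident, reject
16. q=(9,13) nearest=7 d=4 new=(9,13) → add node 14 parent=7 cost=12
17. q=(8,13) nearest=14 d=1 new=(8,13) → add node 15 parent=14 cost=13
18. q=(15,6) nearest=6 d=2 new=(15,6) → add node 16 parent=6 cost=14; rewire 13→16 (23<27)
19. q=(12,5) nearest=5 d=3 new=(12,5) → add node 17 parent=5 cost=12
20. q=(9,4) nearest=5 d=1 new=(9,4) → add node 18 parent=5 cost=10
21. q=(20,10) nearest=13 d=4 new=(20,10) → add node 19 parent=13 cost=27
22. q=(10,1) nearest=5 d=2 new=(10,1) → add node 20 parent=5 cost=11; rewire 19→20 (21<27)
23. q=(4,3) nearest=0 d=2 new=(4,3) → add node 21 parent=0 cost=2; rewire 3→21 (5<7); rewire 5→21 (7<9); rewire 15→21 (12<13); rewire 17→21 (10<12); rewire 18→21 (7<10); rewire 20→21 (8<11)
24. q=(0,9) nearest=2 d=2 new=(0,9) → add node 22 parent=2 cost=11
25. q=(1,13) nearest=2 d=2 new=(1,13) → add node 23 parent=2 cost=11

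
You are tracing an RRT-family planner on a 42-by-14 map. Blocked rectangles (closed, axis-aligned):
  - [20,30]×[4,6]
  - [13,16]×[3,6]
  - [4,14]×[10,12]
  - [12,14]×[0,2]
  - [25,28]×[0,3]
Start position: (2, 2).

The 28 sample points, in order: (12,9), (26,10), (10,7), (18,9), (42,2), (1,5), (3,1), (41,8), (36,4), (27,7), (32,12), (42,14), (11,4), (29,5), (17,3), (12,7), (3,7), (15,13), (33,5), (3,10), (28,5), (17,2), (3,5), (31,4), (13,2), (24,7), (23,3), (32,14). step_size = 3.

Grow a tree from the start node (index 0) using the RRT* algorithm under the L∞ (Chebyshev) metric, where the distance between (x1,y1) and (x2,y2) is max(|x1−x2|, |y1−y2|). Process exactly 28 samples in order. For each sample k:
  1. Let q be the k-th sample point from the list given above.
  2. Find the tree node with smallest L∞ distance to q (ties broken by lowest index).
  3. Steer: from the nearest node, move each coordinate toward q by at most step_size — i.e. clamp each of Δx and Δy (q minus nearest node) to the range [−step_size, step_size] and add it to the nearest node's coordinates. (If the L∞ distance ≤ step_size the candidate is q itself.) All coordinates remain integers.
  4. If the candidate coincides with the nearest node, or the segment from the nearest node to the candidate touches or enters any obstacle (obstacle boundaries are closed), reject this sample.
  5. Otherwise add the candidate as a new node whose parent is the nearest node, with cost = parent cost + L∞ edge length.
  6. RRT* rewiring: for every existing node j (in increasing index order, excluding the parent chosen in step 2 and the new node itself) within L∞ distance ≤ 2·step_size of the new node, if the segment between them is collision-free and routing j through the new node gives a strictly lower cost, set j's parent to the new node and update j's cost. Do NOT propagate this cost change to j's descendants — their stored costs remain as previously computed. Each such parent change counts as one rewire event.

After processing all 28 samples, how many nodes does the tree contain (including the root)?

1. q=(12,9) nearest=0 d=10 new=(5,5) → add node 1 parent=0 cost=3
2. q=(26,10) nearest=1 d=21 new=(8,8) → add node 2 parent=1 cost=6
3. q=(10,7) nearest=2 d=2 new=(10,7) → add node 3 parent=2 cost=8
4. q=(18,9) nearest=3 d=8 new=(13,9) → add node 4 parent=3 cost=11
5. q=(42,2) nearest=4 d=29 new=(16,6) → blocked by [13,16]×[3,6], reject
6. q=(1,5) nearest=0 d=3 new=(1,5) → add node 5 parent=0 cost=3
7. q=(3,1) nearest=0 d=1 new=(3,1) → add node 6 parent=0 cost=1
8. q=(41,8) nearest=4 d=28 new=(16,8) → add node 7 parent=4 cost=14
9. q=(36,4) nearest=7 d=20 new=(19,5) → add node 8 parent=7 cost=17
10. q=(27,7) nearest=8 d=8 new=(22,7) → blocked by [20,30]×[4,6], reject
11. q=(32,12) nearest=8 d=13 new=(22,8) → blocked by [20,30]×[4,6], reject
12. q=(42,14) nearest=8 d=23 new=(22,8) → blocked by [20,30]×[4,6], reject
13. q=(11,4) nearest=3 d=3 new=(11,4) → add node 9 parent=3 cost=11
14. q=(29,5) nearest=8 d=10 new=(22,5) → blocked by [20,30]×[4,6], reject
15. q=(17,3) nearest=8 d=2 new=(17,3) → add node 10 parent=8 cost=19
16. q=(12,7) nearest=3 d=2 new=(12,7) → add node 11 parent=3 cost=10
17. q=(3,7) nearest=1 d=2 new=(3,7) → add node 12 parent=1 cost=5
18. q=(15,13) nearest=4 d=4 new=(15,12) → blocked by [4,14]×[10,12], reject
19. q=(33,5) nearest=8 d=14 new=(22,5) → blocked by [20,30]×[4,6], reject
20. q=(3,10) nearest=12 d=3 new=(3,10) → add node 13 parent=12 cost=8
21. q=(28,5) nearest=8 d=9 new=(22,5) → blocked by [20,30]×[4,6], reject
22. q=(17,2) nearest=10 d=1 new=(17,2) → add node 14 parent=10 cost=20
23. q=(3,5) nearest=1 d=2 new=(3,5) → add node 15 parent=1 cost=5
24. q=(31,4) nearest=8 d=12 new=(22,4) → blocked by [20,30]×[4,6], reject
25. q=(13,2) nearest=9 d=2 new=(13,2) → blocked by [12,14]×[0,2], reject
26. q=(24,7) nearest=8 d=5 new=(22,7) → blocked by [20,30]×[4,6], reject
27. q=(23,3) nearest=8 d=4 new=(22,3) → blocked by [20,30]×[4,6], reject
28. q=(32,14) nearest=8 d=13 new=(22,8) → blocked by [20,30]×[4,6], reject

Node count: 16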